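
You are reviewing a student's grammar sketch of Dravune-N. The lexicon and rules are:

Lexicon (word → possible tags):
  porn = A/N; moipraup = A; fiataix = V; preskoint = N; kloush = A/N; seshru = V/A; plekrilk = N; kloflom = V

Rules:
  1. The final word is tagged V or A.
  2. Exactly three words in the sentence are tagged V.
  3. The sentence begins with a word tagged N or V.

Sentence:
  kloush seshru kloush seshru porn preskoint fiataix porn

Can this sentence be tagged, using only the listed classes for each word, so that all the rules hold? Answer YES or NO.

Candidates per position — 1:kloush {A,N}; 2:seshru {V,A}; 3:kloush {A,N}; 4:seshru {V,A}; 5:porn {A,N}; 6:preskoint {N}; 7:fiataix {V}; 8:porn {A,N}.
One satisfying assignment: N V A V A N V A.
Check: rule 1 holds; rule 2 holds; rule 3 holds.

YES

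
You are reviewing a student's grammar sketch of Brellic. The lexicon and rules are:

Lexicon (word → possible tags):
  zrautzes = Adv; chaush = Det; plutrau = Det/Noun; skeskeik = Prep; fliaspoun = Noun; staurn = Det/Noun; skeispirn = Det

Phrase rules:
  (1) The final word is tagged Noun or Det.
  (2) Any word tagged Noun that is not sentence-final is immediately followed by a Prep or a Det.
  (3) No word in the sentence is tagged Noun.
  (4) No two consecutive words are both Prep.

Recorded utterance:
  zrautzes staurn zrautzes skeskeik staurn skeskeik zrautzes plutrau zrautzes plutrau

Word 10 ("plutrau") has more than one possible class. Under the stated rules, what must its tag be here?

Candidates per position — 1:zrautzes {Adv}; 2:staurn {Det,Noun}; 3:zrautzes {Adv}; 4:skeskeik {Prep}; 5:staurn {Det,Noun}; 6:skeskeik {Prep}; 7:zrautzes {Adv}; 8:plutrau {Det,Noun}; 9:zrautzes {Adv}; 10:plutrau {Det,Noun}.
Word 2 cannot be Noun — rule 2 would then fail for every completion. It is Det.
Word 5 cannot be Noun — rule 3 would then fail for every completion. It is Det.
Word 8 cannot be Noun — rule 2 would then fail for every completion. It is Det.
Word 10 cannot be Noun — rule 3 would then fail for every completion. It is Det.
So the tagging must be: Adv Det Adv Prep Det Prep Adv Det Adv Det.
Rule-by-rule: rule 1 ✓; rule 2 ✓; rule 3 ✓; rule 4 ✓.

Det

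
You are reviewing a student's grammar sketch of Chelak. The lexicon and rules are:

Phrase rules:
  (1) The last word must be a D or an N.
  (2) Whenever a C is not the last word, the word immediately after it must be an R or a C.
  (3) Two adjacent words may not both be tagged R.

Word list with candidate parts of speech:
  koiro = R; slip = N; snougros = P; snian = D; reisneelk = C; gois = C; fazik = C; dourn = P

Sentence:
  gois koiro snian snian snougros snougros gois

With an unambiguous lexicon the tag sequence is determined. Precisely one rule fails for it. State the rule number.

1

Fixed tagging: C R D D P P C.
Rule check: R1 fails, R2 ok, R3 ok.
Only rule 1 fails.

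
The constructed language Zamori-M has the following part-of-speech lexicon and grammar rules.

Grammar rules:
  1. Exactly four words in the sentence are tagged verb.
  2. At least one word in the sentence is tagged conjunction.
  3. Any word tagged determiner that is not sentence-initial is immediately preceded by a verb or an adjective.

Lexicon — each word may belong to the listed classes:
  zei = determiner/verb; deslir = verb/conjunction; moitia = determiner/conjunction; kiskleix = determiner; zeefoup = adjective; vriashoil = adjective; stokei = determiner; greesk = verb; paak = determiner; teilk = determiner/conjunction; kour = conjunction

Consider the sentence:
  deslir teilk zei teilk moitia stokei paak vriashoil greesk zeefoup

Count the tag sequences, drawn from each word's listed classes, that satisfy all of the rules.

0

Candidates per position — 1:deslir {verb,conjunction}; 2:teilk {determiner,conjunction}; 3:zei {determiner,verb}; 4:teilk {determiner,conjunction}; 5:moitia {determiner,conjunction}; 6:stokei {determiner}; 7:paak {determiner}; 8:vriashoil {adjective}; 9:greesk {verb}; 10:zeefoup {adjective}.
There are 32 candidate sequences in total.
Rule 1 cannot be satisfied by any choice of tags from the lexicon.
So there is no consistent tagging.
Count = 0.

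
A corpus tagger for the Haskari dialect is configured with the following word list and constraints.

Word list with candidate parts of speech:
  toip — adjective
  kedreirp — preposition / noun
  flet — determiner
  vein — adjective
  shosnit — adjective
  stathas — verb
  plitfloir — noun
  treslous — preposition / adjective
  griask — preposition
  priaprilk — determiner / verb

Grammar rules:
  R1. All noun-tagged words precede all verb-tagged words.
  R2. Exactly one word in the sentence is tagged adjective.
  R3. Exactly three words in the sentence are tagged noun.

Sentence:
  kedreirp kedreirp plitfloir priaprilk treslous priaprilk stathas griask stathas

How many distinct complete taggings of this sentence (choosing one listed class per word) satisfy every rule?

4

Candidates per position — 1:kedreirp {preposition,noun}; 2:kedreirp {preposition,noun}; 3:plitfloir {noun}; 4:priaprilk {determiner,verb}; 5:treslous {preposition,adjective}; 6:priaprilk {determiner,verb}; 7:stathas {verb}; 8:griask {preposition}; 9:stathas {verb}.
There are 32 candidate sequences in total.
The sequences that satisfy every rule: noun noun noun determiner adjective determiner verb preposition verb; noun noun noun determiner adjective verb verb preposition verb; noun noun noun verb adjective determiner verb preposition verb; noun noun noun verb adjective verb verb preposition verb.
Count = 4.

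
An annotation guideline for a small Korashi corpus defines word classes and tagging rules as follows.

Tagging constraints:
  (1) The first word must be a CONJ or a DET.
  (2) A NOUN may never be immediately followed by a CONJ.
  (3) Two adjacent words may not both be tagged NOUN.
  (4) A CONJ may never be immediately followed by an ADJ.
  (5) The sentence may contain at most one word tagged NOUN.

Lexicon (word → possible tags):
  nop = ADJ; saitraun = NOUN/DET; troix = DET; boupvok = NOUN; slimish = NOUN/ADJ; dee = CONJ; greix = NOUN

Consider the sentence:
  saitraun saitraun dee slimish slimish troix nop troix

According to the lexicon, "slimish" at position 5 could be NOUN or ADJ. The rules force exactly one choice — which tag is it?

ADJ

Candidates per position — 1:saitraun {NOUN,DET}; 2:saitraun {NOUN,DET}; 3:dee {CONJ}; 4:slimish {NOUN,ADJ}; 5:slimish {NOUN,ADJ}; 6:troix {DET}; 7:nop {ADJ}; 8:troix {DET}.
Position 1: tagging it NOUN would leave rule 1 unsatisfiable, so it must be DET.
Position 2: tagging it NOUN would leave rule 2 unsatisfiable, so it must be DET.
Position 4: tagging it ADJ would leave rule 4 unsatisfiable, so it must be NOUN.
Position 5: tagging it NOUN would leave rule 3 unsatisfiable, so it must be ADJ.
That leaves exactly one tagging: DET DET CONJ NOUN ADJ DET ADJ DET.
Checking: rule 1 ok; rule 2 ok; rule 3 ok; rule 4 ok; rule 5 ok.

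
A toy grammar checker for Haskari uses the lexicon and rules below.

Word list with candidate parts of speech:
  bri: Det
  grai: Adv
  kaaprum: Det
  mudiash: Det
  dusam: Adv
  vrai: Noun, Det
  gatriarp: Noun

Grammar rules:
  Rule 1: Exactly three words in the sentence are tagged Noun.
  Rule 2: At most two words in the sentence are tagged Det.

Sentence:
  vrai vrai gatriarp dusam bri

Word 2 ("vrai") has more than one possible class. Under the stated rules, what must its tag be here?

Noun

Candidates per position — 1:vrai {Noun,Det}; 2:vrai {Noun,Det}; 3:gatriarp {Noun}; 4:dusam {Adv}; 5:bri {Det}.
At position 1, choosing Det makes rule 1 impossible to satisfy; hence Noun.
At position 2, choosing Det makes rule 1 impossible to satisfy; hence Noun.
That leaves exactly one tagging: Noun Noun Noun Adv Det.
Checking: rule 1 holds; rule 2 holds.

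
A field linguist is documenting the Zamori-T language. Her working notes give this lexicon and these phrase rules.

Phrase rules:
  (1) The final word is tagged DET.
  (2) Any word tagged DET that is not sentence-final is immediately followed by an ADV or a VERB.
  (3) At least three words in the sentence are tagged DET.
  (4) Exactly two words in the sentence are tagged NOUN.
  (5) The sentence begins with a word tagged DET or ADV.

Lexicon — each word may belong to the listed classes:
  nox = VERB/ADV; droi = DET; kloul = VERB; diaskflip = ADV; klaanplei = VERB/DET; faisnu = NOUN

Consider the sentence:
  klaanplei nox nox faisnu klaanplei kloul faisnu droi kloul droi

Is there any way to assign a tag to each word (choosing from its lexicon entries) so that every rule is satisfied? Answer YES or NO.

YES

Candidates per position — 1:klaanplei {VERB,DET}; 2:nox {VERB,ADV}; 3:nox {VERB,ADV}; 4:faisnu {NOUN}; 5:klaanplei {VERB,DET}; 6:kloul {VERB}; 7:faisnu {NOUN}; 8:droi {DET}; 9:kloul {VERB}; 10:droi {DET}.
One satisfying assignment: DET ADV VERB NOUN VERB VERB NOUN DET VERB DET.
Rule-by-rule: rule 1 ✓; rule 2 ✓; rule 3 ✓; rule 4 ✓; rule 5 ✓.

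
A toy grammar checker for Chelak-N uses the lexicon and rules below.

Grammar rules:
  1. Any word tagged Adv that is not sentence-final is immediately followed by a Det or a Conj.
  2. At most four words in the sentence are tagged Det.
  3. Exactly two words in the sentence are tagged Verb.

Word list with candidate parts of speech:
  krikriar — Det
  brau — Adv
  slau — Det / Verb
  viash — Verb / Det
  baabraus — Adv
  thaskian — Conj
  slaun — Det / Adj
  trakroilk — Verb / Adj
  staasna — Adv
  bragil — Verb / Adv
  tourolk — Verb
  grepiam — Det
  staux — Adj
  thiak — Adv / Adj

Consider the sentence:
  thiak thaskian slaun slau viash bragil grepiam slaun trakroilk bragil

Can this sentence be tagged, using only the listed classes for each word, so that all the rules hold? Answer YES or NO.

YES

Candidates per position — 1:thiak {Adv,Adj}; 2:thaskian {Conj}; 3:slaun {Det,Adj}; 4:slau {Det,Verb}; 5:viash {Verb,Det}; 6:bragil {Verb,Adv}; 7:grepiam {Det}; 8:slaun {Det,Adj}; 9:trakroilk {Verb,Adj}; 10:bragil {Verb,Adv}.
One satisfying assignment: Adv Conj Det Det Det Adv Det Adj Verb Verb.
Rule-by-rule: rule 1 ok; rule 2 ok; rule 3 ok.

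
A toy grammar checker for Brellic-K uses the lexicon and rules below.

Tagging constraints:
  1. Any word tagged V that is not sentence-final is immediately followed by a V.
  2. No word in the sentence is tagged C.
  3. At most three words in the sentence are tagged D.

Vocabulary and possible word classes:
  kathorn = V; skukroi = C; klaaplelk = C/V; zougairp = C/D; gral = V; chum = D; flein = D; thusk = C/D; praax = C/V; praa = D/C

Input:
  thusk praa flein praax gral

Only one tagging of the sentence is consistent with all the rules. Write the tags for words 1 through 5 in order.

D D D V V

Candidates per position — 1:thusk {C,D}; 2:praa {D,C}; 3:flein {D}; 4:praax {C,V}; 5:gral {V}.
Word 1 cannot be C — rule 2 would then fail for every completion. It is D.
Word 2 cannot be C — rule 2 would then fail for every completion. It is D.
Word 4 cannot be C — rule 2 would then fail for every completion. It is V.
The only consistent sequence is: D D D V V.
Rule-by-rule: rule 1 satisfied; rule 2 satisfied; rule 3 satisfied.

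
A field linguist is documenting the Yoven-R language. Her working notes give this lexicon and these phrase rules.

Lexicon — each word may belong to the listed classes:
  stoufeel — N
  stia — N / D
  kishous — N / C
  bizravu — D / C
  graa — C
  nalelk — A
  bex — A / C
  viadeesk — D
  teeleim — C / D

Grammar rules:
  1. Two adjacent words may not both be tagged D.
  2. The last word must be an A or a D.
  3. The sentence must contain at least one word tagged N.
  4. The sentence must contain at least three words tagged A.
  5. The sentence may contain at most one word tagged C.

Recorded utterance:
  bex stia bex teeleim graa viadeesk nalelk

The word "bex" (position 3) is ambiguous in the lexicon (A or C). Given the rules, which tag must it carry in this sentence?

Candidates per position — 1:bex {A,C}; 2:stia {N,D}; 3:bex {A,C}; 4:teeleim {C,D}; 5:graa {C}; 6:viadeesk {D}; 7:nalelk {A}.
Position 1: C is ruled out by rule 4; that leaves A.
Position 2: D is ruled out by rule 3; that leaves N.
Position 3: C is ruled out by rule 4; that leaves A.
Position 4: C is ruled out by rule 5; that leaves D.
So the tagging must be: A N A D C D A.
Check: rule 1 ok; rule 2 ok; rule 3 ok; rule 4 ok; rule 5 ok.

A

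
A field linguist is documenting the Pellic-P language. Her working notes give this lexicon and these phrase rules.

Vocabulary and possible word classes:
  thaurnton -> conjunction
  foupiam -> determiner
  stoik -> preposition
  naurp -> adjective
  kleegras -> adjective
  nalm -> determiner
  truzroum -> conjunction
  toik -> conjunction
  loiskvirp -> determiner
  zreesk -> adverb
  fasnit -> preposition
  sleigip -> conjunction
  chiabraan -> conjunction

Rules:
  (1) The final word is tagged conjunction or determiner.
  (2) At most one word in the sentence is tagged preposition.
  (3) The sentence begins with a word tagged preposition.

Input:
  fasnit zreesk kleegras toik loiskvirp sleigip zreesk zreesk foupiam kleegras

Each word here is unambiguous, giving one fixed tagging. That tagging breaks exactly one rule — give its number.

Fixed tagging: preposition adverb adjective conjunction determiner conjunction adverb adverb determiner adjective.
Applying the rules: R1 fail, R2 pass, R3 pass.
Only rule 1 fails.

1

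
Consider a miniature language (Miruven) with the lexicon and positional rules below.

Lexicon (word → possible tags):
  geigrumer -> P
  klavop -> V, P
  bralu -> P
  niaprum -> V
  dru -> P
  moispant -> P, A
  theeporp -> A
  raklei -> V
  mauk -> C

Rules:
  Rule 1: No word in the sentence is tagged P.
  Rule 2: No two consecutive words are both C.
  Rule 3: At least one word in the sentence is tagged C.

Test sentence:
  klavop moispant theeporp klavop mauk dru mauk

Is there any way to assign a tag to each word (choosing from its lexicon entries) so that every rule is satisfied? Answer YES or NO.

Candidates per position — 1:klavop {V,P}; 2:moispant {P,A}; 3:theeporp {A}; 4:klavop {V,P}; 5:mauk {C}; 6:dru {P}; 7:mauk {C}.
Rule 1 cannot be satisfied by any choice of tags from the lexicon.
So there is no consistent tagging.

NO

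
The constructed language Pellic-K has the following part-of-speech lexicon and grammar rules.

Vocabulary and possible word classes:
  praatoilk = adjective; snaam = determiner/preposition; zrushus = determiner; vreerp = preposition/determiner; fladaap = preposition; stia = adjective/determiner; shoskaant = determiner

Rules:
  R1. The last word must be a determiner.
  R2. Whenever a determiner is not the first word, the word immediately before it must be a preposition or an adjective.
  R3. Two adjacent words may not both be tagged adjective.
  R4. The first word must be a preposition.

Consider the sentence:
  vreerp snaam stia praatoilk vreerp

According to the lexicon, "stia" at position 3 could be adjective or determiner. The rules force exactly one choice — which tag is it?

determiner

Candidates per position — 1:vreerp {preposition,determiner}; 2:snaam {determiner,preposition}; 3:stia {adjective,determiner}; 4:praatoilk {adjective}; 5:vreerp {preposition,determiner}.
At position 1, choosing determiner makes rule 4 impossible to satisfy; hence preposition.
At position 3, choosing adjective makes rule 3 impossible to satisfy; hence determiner.
At position 5, choosing preposition makes rule 1 impossible to satisfy; hence determiner.
At position 2, choosing determiner makes rule 2 impossible to satisfy; hence preposition.
That leaves exactly one tagging: preposition preposition determiner adjective determiner.
Check: rule 1 satisfied; rule 2 satisfied; rule 3 satisfied; rule 4 satisfied.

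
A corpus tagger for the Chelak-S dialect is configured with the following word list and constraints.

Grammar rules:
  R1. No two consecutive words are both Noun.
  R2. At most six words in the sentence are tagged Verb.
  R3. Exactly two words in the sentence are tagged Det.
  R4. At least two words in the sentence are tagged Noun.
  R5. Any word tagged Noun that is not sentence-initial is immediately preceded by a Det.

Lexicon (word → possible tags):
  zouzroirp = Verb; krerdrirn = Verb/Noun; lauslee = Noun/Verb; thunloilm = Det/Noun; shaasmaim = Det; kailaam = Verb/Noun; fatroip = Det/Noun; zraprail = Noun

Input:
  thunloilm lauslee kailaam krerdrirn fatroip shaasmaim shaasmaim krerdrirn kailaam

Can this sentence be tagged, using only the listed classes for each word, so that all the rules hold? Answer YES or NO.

Candidates per position — 1:thunloilm {Det,Noun}; 2:lauslee {Noun,Verb}; 3:kailaam {Verb,Noun}; 4:krerdrirn {Verb,Noun}; 5:fatroip {Det,Noun}; 6:shaasmaim {Det}; 7:shaasmaim {Det}; 8:krerdrirn {Verb,Noun}; 9:kailaam {Verb,Noun}.
Every candidate sequence violates at least one rule; no consistent tagging exists.

NO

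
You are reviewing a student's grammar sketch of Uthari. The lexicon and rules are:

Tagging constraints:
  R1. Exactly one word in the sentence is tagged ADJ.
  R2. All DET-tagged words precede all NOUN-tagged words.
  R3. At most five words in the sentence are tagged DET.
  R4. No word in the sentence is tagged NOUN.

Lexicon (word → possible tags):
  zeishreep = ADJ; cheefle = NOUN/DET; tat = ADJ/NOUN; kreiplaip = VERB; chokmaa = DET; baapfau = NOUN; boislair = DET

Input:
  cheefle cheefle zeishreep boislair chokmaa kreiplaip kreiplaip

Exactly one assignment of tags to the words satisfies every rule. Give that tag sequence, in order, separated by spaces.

Candidates per position — 1:cheefle {NOUN,DET}; 2:cheefle {NOUN,DET}; 3:zeishreep {ADJ}; 4:boislair {DET}; 5:chokmaa {DET}; 6:kreiplaip {VERB}; 7:kreiplaip {VERB}.
If word 1 were NOUN, no tagging could satisfy rule 2; so word 1 is DET.
If word 2 were NOUN, no tagging could satisfy rule 2; so word 2 is DET.
The only consistent sequence is: DET DET ADJ DET DET VERB VERB.
Rule-by-rule: rule 1 ok; rule 2 ok; rule 3 ok; rule 4 ok.

DET DET ADJ DET DET VERB VERB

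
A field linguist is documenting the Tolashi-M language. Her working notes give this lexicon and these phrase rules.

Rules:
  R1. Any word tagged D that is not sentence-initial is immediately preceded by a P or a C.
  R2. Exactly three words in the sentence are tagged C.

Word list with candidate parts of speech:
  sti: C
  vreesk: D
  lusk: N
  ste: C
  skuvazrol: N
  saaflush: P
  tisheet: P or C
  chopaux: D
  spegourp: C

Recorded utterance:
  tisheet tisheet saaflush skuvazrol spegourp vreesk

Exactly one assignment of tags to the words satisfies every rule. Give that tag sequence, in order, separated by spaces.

C C P N C D

Candidates per position — 1:tisheet {P,C}; 2:tisheet {P,C}; 3:saaflush {P}; 4:skuvazrol {N}; 5:spegourp {C}; 6:vreesk {D}.
At position 1, choosing P makes rule 2 impossible to satisfy; hence C.
At position 2, choosing P makes rule 2 impossible to satisfy; hence C.
So the tagging must be: C C P N C D.
Verifying each rule — rule 1 ok; rule 2 ok.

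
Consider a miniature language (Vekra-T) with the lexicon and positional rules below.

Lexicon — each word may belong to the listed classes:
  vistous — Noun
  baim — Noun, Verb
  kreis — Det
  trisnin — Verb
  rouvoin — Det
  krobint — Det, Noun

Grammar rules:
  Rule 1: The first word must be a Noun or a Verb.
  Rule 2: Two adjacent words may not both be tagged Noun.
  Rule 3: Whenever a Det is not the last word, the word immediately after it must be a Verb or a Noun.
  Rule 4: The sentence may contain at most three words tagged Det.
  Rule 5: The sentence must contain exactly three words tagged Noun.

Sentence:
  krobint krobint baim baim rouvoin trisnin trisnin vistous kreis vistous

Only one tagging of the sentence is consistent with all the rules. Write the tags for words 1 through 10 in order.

Noun Det Verb Verb Det Verb Verb Noun Det Noun

Candidates per position — 1:krobint {Det,Noun}; 2:krobint {Det,Noun}; 3:baim {Noun,Verb}; 4:baim {Noun,Verb}; 5:rouvoin {Det}; 6:trisnin {Verb}; 7:trisnin {Verb}; 8:vistous {Noun}; 9:kreis {Det}; 10:vistous {Noun}.
If word 1 were Det, no tagging could satisfy rule 1; so word 1 is Noun.
If word 2 were Noun, no tagging could satisfy rule 2; so word 2 is Det.
If word 3 were Noun, no tagging could satisfy rule 5; so word 3 is Verb.
If word 4 were Noun, no tagging could satisfy rule 5; so word 4 is Verb.
The only consistent sequence is: Noun Det Verb Verb Det Verb Verb Noun Det Noun.
Checking: rule 1 holds; rule 2 holds; rule 3 holds; rule 4 holds; rule 5 holds.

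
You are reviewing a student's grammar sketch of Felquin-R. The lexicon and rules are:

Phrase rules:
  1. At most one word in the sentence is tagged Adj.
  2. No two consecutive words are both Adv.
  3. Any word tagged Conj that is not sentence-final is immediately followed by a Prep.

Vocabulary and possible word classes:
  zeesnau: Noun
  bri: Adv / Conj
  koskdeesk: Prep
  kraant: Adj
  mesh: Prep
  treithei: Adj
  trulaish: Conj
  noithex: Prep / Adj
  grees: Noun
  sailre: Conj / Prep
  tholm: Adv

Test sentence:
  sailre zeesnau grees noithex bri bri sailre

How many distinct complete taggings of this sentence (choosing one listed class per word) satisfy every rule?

Candidates per position — 1:sailre {Conj,Prep}; 2:zeesnau {Noun}; 3:grees {Noun}; 4:noithex {Prep,Adj}; 5:bri {Adv,Conj}; 6:bri {Adv,Conj}; 7:sailre {Conj,Prep}.
There are 32 candidate sequences in total.
The sequences that satisfy every rule: Prep Noun Noun Prep Adv Conj Prep; Prep Noun Noun Adj Adv Conj Prep.
Count = 2.

2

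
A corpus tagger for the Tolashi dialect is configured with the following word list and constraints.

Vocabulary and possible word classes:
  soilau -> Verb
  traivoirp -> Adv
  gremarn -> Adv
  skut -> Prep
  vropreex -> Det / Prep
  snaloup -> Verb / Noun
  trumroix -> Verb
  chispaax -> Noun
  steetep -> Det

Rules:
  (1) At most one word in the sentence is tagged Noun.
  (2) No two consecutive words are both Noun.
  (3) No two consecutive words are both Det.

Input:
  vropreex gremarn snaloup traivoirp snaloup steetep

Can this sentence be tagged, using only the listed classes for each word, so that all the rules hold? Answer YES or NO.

YES

Candidates per position — 1:vropreex {Det,Prep}; 2:gremarn {Adv}; 3:snaloup {Verb,Noun}; 4:traivoirp {Adv}; 5:snaloup {Verb,Noun}; 6:steetep {Det}.
One satisfying assignment: Det Adv Verb Adv Noun Det.
Check: rule 1 satisfied; rule 2 satisfied; rule 3 satisfied.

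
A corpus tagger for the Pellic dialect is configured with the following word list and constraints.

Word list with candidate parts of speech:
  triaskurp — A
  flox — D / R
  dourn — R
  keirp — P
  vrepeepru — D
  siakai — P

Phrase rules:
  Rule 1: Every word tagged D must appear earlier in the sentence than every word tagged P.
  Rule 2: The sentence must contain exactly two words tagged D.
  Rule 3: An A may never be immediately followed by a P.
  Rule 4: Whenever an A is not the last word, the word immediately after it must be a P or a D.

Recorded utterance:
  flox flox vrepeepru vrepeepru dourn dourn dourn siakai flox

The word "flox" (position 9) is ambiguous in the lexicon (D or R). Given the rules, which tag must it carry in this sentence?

R

Candidates per position — 1:flox {D,R}; 2:flox {D,R}; 3:vrepeepru {D}; 4:vrepeepru {D}; 5:dourn {R}; 6:dourn {R}; 7:dourn {R}; 8:siakai {P}; 9:flox {D,R}.
Word 1 cannot be D — rule 2 would then fail for every completion. It is R.
Word 2 cannot be D — rule 2 would then fail for every completion. It is R.
Word 9 cannot be D — rule 1 would then fail for every completion. It is R.
That leaves exactly one tagging: R R D D R R R P R.
Verifying each rule — rule 1 satisfied; rule 2 satisfied; rule 3 satisfied; rule 4 satisfied.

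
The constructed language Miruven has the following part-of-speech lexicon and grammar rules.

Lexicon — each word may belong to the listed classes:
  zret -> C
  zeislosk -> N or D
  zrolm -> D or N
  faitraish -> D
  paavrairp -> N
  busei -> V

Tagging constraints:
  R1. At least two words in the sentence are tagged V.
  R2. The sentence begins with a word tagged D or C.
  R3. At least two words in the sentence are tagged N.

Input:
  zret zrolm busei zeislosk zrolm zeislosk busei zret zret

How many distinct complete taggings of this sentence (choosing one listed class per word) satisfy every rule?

Candidates per position — 1:zret {C}; 2:zrolm {D,N}; 3:busei {V}; 4:zeislosk {N,D}; 5:zrolm {D,N}; 6:zeislosk {N,D}; 7:busei {V}; 8:zret {C}; 9:zret {C}.
There are 16 candidate sequences in total.
Checking each against the rules leaves 11 sequences.
Count = 11.

11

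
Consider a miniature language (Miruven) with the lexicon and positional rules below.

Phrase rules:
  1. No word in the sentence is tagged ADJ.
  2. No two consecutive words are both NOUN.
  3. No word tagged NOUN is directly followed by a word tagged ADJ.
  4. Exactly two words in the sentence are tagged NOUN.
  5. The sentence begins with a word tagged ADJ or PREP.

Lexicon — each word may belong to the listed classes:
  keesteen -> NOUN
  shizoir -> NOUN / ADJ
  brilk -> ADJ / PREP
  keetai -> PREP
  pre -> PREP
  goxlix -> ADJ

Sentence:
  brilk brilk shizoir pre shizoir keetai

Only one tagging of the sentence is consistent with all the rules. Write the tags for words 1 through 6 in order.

Candidates per position — 1:brilk {ADJ,PREP}; 2:brilk {ADJ,PREP}; 3:shizoir {NOUN,ADJ}; 4:pre {PREP}; 5:shizoir {NOUN,ADJ}; 6:keetai {PREP}.
Word 1 cannot be ADJ — rule 1 would then fail for every completion. It is PREP.
Word 2 cannot be ADJ — rule 1 would then fail for every completion. It is PREP.
Word 3 cannot be ADJ — rule 1 would then fail for every completion. It is NOUN.
Word 5 cannot be ADJ — rule 1 would then fail for every completion. It is NOUN.
The unique satisfying tagging is: PREP PREP NOUN PREP NOUN PREP.
Rule-by-rule: rule 1 satisfied; rule 2 satisfied; rule 3 satisfied; rule 4 satisfied; rule 5 satisfied.

PREP PREP NOUN PREP NOUN PREP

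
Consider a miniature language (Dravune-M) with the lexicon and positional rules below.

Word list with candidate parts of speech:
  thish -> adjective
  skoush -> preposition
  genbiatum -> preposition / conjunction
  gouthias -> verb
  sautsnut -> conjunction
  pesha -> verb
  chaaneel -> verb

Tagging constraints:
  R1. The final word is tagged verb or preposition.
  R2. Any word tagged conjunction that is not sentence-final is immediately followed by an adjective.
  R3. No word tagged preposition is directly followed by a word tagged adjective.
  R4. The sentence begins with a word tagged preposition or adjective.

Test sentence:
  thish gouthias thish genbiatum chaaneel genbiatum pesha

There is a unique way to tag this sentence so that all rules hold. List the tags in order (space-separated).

Candidates per position — 1:thish {adjective}; 2:gouthias {verb}; 3:thish {adjective}; 4:genbiatum {preposition,conjunction}; 5:chaaneel {verb}; 6:genbiatum {preposition,conjunction}; 7:pesha {verb}.
Position 4: conjunction is ruled out by rule 2; that leaves preposition.
Position 6: conjunction is ruled out by rule 2; that leaves preposition.
That leaves exactly one tagging: adjective verb adjective preposition verb preposition verb.
Rule-by-rule: rule 1 holds; rule 2 holds; rule 3 holds; rule 4 holds.

adjective verb adjective preposition verb preposition verb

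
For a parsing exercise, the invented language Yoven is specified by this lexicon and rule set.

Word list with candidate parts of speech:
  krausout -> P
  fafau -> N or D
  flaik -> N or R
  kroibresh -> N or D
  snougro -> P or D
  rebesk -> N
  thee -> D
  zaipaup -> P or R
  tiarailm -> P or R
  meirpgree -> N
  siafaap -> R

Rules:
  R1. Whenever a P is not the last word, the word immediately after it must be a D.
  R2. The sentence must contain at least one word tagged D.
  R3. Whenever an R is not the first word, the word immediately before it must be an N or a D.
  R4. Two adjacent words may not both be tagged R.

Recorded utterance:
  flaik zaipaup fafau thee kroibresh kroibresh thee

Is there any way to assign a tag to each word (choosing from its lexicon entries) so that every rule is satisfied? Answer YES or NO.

YES

Candidates per position — 1:flaik {N,R}; 2:zaipaup {P,R}; 3:fafau {N,D}; 4:thee {D}; 5:kroibresh {N,D}; 6:kroibresh {N,D}; 7:thee {D}.
One satisfying assignment: N P D D N N D.
Check: rule 1 ok; rule 2 ok; rule 3 ok; rule 4 ok.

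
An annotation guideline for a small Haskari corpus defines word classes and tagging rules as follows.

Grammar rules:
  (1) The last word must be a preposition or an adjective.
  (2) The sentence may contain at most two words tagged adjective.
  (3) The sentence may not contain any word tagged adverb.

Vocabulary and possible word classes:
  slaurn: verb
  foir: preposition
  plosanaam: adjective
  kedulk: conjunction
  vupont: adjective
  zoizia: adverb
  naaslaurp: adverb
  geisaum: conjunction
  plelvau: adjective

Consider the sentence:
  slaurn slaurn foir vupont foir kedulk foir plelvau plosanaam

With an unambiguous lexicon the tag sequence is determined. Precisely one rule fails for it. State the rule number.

2

Fixed tagging: verb verb preposition adjective preposition conjunction preposition adjective adjective.
Rule check: R1 ✓, R2 ✗, R3 ✓.
Only rule 2 fails.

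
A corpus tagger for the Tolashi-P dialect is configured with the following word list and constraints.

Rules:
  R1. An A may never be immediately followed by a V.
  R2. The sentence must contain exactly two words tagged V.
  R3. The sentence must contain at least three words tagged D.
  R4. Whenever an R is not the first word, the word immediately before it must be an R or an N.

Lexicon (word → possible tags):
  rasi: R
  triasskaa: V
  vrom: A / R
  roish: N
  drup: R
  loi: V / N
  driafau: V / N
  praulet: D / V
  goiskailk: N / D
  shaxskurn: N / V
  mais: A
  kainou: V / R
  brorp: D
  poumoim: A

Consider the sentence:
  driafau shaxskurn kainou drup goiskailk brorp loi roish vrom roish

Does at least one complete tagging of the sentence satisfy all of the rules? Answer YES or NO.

Candidates per position — 1:driafau {V,N}; 2:shaxskurn {N,V}; 3:kainou {V,R}; 4:drup {R}; 5:goiskailk {N,D}; 6:brorp {D}; 7:loi {V,N}; 8:roish {N}; 9:vrom {A,R}; 10:roish {N}.
Rule 3 cannot be satisfied by any choice of tags from the lexicon.
So there is no consistent tagging.

NO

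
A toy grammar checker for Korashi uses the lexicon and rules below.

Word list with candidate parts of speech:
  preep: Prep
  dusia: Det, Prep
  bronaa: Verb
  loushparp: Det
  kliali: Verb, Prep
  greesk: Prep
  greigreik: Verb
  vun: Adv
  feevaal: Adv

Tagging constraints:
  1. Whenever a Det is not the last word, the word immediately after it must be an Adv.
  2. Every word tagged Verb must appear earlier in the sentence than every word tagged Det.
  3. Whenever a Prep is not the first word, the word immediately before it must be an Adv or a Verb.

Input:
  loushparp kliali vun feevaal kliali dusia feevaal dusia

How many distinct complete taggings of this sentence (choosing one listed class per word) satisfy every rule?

0

Candidates per position — 1:loushparp {Det}; 2:kliali {Verb,Prep}; 3:vun {Adv}; 4:feevaal {Adv}; 5:kliali {Verb,Prep}; 6:dusia {Det,Prep}; 7:feevaal {Adv}; 8:dusia {Det,Prep}.
There are 16 candidate sequences in total.
Rule 1 cannot be satisfied by any choice of tags from the lexicon.
So there is no consistent tagging.
Count = 0.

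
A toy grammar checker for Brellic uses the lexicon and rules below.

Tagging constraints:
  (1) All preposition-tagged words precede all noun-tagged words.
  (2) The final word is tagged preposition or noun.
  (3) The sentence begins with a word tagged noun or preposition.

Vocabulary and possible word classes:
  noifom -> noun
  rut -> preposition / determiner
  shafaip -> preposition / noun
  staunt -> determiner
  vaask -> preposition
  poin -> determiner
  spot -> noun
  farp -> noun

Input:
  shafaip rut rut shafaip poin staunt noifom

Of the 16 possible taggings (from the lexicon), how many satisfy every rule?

Candidates per position — 1:shafaip {preposition,noun}; 2:rut {preposition,determiner}; 3:rut {preposition,determiner}; 4:shafaip {preposition,noun}; 5:poin {determiner}; 6:staunt {determiner}; 7:noifom {noun}.
There are 16 candidate sequences in total.
Checking each against the rules leaves 9 sequences.
Count = 9.

9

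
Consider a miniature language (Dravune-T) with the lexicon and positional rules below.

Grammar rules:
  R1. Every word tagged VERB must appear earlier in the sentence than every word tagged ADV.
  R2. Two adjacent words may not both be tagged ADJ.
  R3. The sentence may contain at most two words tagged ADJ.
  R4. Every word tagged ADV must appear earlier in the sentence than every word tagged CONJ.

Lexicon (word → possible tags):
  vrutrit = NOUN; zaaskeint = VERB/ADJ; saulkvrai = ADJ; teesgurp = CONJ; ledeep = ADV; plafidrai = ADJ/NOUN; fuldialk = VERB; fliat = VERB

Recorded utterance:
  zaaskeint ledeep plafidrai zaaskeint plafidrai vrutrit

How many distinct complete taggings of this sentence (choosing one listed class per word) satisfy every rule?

2

Candidates per position — 1:zaaskeint {VERB,ADJ}; 2:ledeep {ADV}; 3:plafidrai {ADJ,NOUN}; 4:zaaskeint {VERB,ADJ}; 5:plafidrai {ADJ,NOUN}; 6:vrutrit {NOUN}.
There are 16 candidate sequences in total.
The sequences that satisfy every rule: VERB ADV NOUN ADJ NOUN NOUN; ADJ ADV NOUN ADJ NOUN NOUN.
Count = 2.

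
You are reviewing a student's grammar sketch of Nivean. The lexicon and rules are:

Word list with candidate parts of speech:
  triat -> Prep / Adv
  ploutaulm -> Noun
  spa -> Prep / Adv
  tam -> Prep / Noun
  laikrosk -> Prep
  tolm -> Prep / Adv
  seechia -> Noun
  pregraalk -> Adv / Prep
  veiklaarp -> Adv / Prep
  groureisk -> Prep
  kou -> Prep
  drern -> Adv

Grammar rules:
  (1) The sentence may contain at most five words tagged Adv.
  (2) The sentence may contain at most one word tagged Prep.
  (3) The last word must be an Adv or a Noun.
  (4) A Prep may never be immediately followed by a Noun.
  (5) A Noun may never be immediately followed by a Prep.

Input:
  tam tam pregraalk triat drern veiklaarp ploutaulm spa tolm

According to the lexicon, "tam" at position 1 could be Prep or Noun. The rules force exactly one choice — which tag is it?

Candidates per position — 1:tam {Prep,Noun}; 2:tam {Prep,Noun}; 3:pregraalk {Adv,Prep}; 4:triat {Prep,Adv}; 5:drern {Adv}; 6:veiklaarp {Adv,Prep}; 7:ploutaulm {Noun}; 8:spa {Prep,Adv}; 9:tolm {Prep,Adv}.
Position 6: Prep is ruled out by rule 4; that leaves Adv.
Position 8: Prep is ruled out by rule 5; that leaves Adv.
Position 9: Prep is ruled out by rule 3; that leaves Adv.
Position 1: the remaining choice is settled jointly with positions 2, 3, 4 — only Noun at position 1 is part of a tagging that satisfies every rule.
The unique satisfying tagging is: Noun Noun Adv Prep Adv Adv Noun Adv Adv.
Check: rule 1 ok; rule 2 ok; rule 3 ok; rule 4 ok; rule 5 ok.

Noun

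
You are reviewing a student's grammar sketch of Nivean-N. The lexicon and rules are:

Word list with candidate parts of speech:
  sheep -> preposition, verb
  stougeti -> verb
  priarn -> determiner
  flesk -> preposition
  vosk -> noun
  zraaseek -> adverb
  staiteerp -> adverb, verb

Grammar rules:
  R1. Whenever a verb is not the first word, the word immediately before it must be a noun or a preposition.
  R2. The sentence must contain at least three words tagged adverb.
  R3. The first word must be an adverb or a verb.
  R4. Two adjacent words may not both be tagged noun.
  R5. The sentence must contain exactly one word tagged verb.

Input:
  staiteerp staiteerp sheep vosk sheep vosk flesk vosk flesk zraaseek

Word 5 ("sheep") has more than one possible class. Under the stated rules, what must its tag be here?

verb

Candidates per position — 1:staiteerp {adverb,verb}; 2:staiteerp {adverb,verb}; 3:sheep {preposition,verb}; 4:vosk {noun}; 5:sheep {preposition,verb}; 6:vosk {noun}; 7:flesk {preposition}; 8:vosk {noun}; 9:flesk {preposition}; 10:zraaseek {adverb}.
Position 1: tagging it verb would leave rule 2 unsatisfiable, so it must be adverb.
Position 2: tagging it verb would leave rule 1 unsatisfiable, so it must be adverb.
Position 3: tagging it verb would leave rule 1 unsatisfiable, so it must be preposition.
Position 5: tagging it preposition would leave rule 5 unsatisfiable, so it must be verb.
The unique satisfying tagging is: adverb adverb preposition noun verb noun preposition noun preposition adverb.
Checking: rule 1 ok; rule 2 ok; rule 3 ok; rule 4 ok; rule 5 ok.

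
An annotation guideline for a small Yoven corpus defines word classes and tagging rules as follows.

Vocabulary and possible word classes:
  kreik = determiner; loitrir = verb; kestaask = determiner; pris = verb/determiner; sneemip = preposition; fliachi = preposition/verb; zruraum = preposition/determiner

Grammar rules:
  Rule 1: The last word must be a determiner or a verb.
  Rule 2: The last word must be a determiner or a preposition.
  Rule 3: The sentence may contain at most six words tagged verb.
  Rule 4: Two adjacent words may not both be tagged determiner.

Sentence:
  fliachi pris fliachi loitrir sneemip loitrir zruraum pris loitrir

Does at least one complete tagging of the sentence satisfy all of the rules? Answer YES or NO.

NO

Candidates per position — 1:fliachi {preposition,verb}; 2:pris {verb,determiner}; 3:fliachi {preposition,verb}; 4:loitrir {verb}; 5:sneemip {preposition}; 6:loitrir {verb}; 7:zruraum {preposition,determiner}; 8:pris {verb,determiner}; 9:loitrir {verb}.
Rule 2 cannot be satisfied by any choice of tags from the lexicon.
So there is no consistent tagging.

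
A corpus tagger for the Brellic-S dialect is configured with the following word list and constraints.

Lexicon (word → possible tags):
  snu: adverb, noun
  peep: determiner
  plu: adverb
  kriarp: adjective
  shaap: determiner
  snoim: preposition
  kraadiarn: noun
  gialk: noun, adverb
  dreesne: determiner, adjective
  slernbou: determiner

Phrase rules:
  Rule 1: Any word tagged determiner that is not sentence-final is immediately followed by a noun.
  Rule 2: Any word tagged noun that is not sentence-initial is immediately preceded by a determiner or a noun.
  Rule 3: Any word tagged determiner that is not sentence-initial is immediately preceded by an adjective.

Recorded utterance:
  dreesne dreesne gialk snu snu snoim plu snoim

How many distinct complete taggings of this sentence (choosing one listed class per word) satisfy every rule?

4

Candidates per position — 1:dreesne {determiner,adjective}; 2:dreesne {determiner,adjective}; 3:gialk {noun,adverb}; 4:snu {adverb,noun}; 5:snu {adverb,noun}; 6:snoim {preposition}; 7:plu {adverb}; 8:snoim {preposition}.
There are 32 candidate sequences in total.
The sequences that satisfy every rule: adjective determiner noun adverb adverb preposition adverb preposition; adjective determiner noun noun adverb preposition adverb preposition; adjective determiner noun noun noun preposition adverb preposition; adjective adjective adverb adverb adverb preposition adverb preposition.
Count = 4.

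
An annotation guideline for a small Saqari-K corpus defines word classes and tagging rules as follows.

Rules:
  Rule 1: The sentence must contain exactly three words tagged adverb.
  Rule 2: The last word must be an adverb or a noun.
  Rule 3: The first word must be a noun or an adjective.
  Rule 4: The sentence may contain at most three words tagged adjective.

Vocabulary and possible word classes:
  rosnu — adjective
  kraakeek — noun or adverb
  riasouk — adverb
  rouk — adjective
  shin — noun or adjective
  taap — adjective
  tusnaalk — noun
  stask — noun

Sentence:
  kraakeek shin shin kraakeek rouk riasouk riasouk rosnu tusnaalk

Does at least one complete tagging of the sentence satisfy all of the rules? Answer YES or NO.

Candidates per position — 1:kraakeek {noun,adverb}; 2:shin {noun,adjective}; 3:shin {noun,adjective}; 4:kraakeek {noun,adverb}; 5:rouk {adjective}; 6:riasouk {adverb}; 7:riasouk {adverb}; 8:rosnu {adjective}; 9:tusnaalk {noun}.
One satisfying assignment: noun noun adjective adverb adjective adverb adverb adjective noun.
Rule-by-rule: rule 1 ✓; rule 2 ✓; rule 3 ✓; rule 4 ✓.

YES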